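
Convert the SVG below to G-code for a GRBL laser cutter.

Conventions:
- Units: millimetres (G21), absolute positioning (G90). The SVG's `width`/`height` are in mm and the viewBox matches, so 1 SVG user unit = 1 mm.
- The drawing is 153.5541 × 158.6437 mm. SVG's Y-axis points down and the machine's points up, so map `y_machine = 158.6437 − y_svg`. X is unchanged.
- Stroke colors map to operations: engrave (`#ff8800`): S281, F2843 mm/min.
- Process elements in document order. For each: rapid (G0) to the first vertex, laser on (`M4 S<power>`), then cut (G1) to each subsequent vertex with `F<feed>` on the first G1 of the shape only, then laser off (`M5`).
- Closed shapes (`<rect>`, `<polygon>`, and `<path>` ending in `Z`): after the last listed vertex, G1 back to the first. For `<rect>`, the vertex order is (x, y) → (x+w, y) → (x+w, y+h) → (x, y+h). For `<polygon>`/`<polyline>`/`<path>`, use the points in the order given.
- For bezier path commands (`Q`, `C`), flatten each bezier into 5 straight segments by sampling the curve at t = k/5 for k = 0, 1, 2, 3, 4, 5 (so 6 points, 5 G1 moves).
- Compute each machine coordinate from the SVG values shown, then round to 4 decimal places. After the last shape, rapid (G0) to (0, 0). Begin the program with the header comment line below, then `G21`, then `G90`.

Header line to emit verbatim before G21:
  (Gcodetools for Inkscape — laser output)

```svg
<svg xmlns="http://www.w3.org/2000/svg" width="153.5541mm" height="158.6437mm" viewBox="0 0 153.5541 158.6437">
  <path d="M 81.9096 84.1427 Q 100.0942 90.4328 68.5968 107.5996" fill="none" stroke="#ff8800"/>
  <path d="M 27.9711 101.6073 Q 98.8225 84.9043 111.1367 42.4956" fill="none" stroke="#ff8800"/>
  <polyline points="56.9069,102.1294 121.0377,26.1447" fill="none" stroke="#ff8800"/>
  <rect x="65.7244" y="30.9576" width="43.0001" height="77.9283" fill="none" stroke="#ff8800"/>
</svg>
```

(Gcodetools for Inkscape — laser output)
G21
G90
G0 X81.9096 Y74.5010
M4 S281
G1 X87.1962 Y71.5499 F2843
G1 X88.5082 Y67.7286
G1 X85.8456 Y63.0373
G1 X79.2085 Y57.4758
G1 X68.5968 Y51.0441
M5
G0 X27.9711 Y57.0364
M4 S281
G1 X53.9702 Y64.7458 F2843
G1 X75.2863 Y74.5117
G1 X91.9194 Y86.3341
G1 X103.8695 Y100.2128
G1 X111.1367 Y116.1481
M5
G0 X56.9069 Y56.5143
M4 S281
G1 X121.0377 Y132.4990 F2843
M5
G0 X65.7244 Y127.6861
M4 S281
G1 X108.7245 Y127.6861 F2843
G1 X108.7245 Y49.7578
G1 X65.7244 Y49.7578
G1 X65.7244 Y127.6861
M5
G0 X0.0000 Y0.0000

viewBox `0 0 153.5541 158.6437` with mm width/height → 1 unit = 1 mm. Flip: y_m = 158.6437 − y_svg.

**Shape 1** — `<path>` quadratic bezier, stroke `#ff8800` → engrave (S281, F2843). Control points (SVG): P0=(81.9096,84.1427), P1=(100.0942,90.4328), P2=(68.5968,107.5996); sampled at t=k/5. Machine vertices: (81.9096,74.5010) → (87.1962,71.5499) → (88.5082,67.7286) → (85.8456,63.0373) → (79.2085,57.4758) → (68.5968,51.0441). Open path.

**Shape 2** — `<path>` quadratic bezier, stroke `#ff8800` → engrave (S281, F2843). Control points (SVG): P0=(27.9711,101.6073), P1=(98.8225,84.9043), P2=(111.1367,42.4956); sampled at t=k/5. Machine vertices: (27.9711,57.0364) → (53.9702,64.7458) → (75.2863,74.5117) → (91.9194,86.3341) → (103.8695,100.2128) → (111.1367,116.1481). Open path.

**Shape 3** — `<polyline>` line segment, stroke `#ff8800` → engrave (S281, F2843). Machine vertices: (56.9069,56.5143) → (121.0377,132.4990). Open path.

**Shape 4** — `<rect>` rectangle, stroke `#ff8800` → engrave (S281, F2843). Machine vertices: (65.7244,127.6861) → (108.7245,127.6861) → (108.7245,49.7578) → (65.7244,49.7578) → (65.7244,127.6861). Closed: final G1 returns to the first vertex.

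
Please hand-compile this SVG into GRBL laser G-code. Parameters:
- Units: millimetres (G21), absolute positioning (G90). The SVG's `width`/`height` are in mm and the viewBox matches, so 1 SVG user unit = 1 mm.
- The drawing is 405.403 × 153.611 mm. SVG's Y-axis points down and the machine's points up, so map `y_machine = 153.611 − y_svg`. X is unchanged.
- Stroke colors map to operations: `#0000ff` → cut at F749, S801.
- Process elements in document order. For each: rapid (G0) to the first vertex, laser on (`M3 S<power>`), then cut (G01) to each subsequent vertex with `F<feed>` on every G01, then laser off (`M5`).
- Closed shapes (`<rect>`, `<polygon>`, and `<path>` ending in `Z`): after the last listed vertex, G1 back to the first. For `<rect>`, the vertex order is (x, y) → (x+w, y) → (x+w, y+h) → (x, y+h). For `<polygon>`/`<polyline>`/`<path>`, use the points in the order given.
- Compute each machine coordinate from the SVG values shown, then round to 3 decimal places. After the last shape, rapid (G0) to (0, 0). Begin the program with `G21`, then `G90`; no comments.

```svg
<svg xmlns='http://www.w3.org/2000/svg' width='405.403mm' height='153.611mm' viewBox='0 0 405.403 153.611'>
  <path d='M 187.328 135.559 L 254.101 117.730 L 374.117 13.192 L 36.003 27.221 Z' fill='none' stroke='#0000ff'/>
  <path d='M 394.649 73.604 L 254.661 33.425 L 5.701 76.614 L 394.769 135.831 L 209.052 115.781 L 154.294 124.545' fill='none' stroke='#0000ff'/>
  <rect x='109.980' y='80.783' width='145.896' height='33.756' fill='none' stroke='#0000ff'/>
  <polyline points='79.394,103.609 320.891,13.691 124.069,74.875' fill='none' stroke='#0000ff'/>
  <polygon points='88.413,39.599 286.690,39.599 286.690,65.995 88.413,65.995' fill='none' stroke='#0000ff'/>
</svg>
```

G21
G90
G0 X187.328 Y18.052
M3 S801
G01 X254.101 Y35.881 F749
G01 X374.117 Y140.419 F749
G01 X36.003 Y126.390 F749
G01 X187.328 Y18.052 F749
M5
G0 X394.649 Y80.007
M3 S801
G01 X254.661 Y120.186 F749
G01 X5.701 Y76.997 F749
G01 X394.769 Y17.780 F749
G01 X209.052 Y37.830 F749
G01 X154.294 Y29.066 F749
M5
G0 X109.980 Y72.828
M3 S801
G01 X255.876 Y72.828 F749
G01 X255.876 Y39.072 F749
G01 X109.980 Y39.072 F749
G01 X109.980 Y72.828 F749
M5
G0 X79.394 Y50.002
M3 S801
G01 X320.891 Y139.920 F749
G01 X124.069 Y78.736 F749
M5
G0 X88.413 Y114.012
M3 S801
G01 X286.690 Y114.012 F749
G01 X286.690 Y87.616 F749
G01 X88.413 Y87.616 F749
G01 X88.413 Y114.012 F749
M5
G0 X0.000 Y0.000

viewBox `0 0 405.403 153.611` with mm width/height → 1 unit = 1 mm. Flip: y_m = 153.611 − y_svg.

**Shape 1** — `<path>` closed polygon, stroke `#0000ff` → cut (S801, F749). Machine vertices: (187.328,18.052) → (254.101,35.881) → (374.117,140.419) → (36.003,126.390) → (187.328,18.052). Closed: final G1 returns to the first vertex.

**Shape 2** — `<path>` open polyline, stroke `#0000ff` → cut (S801, F749). Machine vertices: (394.649,80.007) → (254.661,120.186) → (5.701,76.997) → (394.769,17.780) → (209.052,37.830) → (154.294,29.066). Open path.

**Shape 3** — `<rect>` rectangle, stroke `#0000ff` → cut (S801, F749). Machine vertices: (109.980,72.828) → (255.876,72.828) → (255.876,39.072) → (109.980,39.072) → (109.980,72.828). Closed: final G1 returns to the first vertex.

**Shape 4** — `<polyline>` open polyline, stroke `#0000ff` → cut (S801, F749). Machine vertices: (79.394,50.002) → (320.891,139.920) → (124.069,78.736). Open path.

**Shape 5** — `<polygon>` rectangle, stroke `#0000ff` → cut (S801, F749). Machine vertices: (88.413,114.012) → (286.690,114.012) → (286.690,87.616) → (88.413,87.616) → (88.413,114.012). Closed: final G1 returns to the first vertex.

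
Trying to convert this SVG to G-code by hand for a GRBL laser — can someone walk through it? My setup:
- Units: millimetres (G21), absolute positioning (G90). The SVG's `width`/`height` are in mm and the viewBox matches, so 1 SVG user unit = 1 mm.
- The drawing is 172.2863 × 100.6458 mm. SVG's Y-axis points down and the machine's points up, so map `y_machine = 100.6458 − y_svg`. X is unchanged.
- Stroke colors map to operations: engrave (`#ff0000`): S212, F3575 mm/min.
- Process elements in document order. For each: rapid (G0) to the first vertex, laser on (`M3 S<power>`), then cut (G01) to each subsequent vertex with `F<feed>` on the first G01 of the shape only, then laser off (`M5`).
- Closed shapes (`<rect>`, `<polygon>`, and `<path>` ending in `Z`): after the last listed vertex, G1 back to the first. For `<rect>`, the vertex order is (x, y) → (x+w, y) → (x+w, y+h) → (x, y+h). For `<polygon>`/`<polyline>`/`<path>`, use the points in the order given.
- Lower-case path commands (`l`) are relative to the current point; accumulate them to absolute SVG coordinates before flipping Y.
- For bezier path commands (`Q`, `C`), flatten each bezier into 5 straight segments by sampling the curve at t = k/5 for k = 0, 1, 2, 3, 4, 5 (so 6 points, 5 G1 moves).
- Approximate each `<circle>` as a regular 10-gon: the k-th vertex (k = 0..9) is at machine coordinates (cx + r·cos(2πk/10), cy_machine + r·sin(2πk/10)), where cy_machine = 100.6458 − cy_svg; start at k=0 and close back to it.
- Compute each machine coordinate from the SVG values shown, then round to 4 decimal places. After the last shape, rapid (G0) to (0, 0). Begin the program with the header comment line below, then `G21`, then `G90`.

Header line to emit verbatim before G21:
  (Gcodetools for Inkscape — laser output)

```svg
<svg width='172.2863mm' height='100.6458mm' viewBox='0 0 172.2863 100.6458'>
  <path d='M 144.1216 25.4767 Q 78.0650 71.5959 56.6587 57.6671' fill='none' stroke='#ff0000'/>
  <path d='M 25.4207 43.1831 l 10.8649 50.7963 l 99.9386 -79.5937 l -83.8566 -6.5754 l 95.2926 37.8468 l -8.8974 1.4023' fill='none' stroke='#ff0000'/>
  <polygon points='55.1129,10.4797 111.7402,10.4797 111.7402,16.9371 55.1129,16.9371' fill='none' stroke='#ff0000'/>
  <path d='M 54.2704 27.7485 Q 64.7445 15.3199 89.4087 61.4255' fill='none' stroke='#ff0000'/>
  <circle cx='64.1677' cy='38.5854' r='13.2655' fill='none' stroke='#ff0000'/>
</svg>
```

(Gcodetools for Inkscape — laser output)
G21
G90
G0 X144.1216 Y75.1691
M3 S212
G01 X119.4850 Y59.1233 F3575
G01 X98.4204 Y47.8814
G01 X80.9278 Y41.4433
G01 X67.0072 Y39.8091
G01 X56.6587 Y42.9787
M5
G0 X25.4207 Y57.4627
M3 S212
G01 X36.2856 Y6.6664 F3575
G01 X136.2242 Y86.2601
G01 X52.3676 Y92.8355
G01 X147.6602 Y54.9887
G01 X138.7628 Y53.5864
M5
G0 X55.1129 Y90.1661
M3 S212
G01 X111.7402 Y90.1661 F3575
G01 X111.7402 Y83.7087
G01 X55.1129 Y83.7087
G01 X55.1129 Y90.1661
M5
G0 X54.2704 Y72.8973
M3 S212
G01 X59.0276 Y75.5274 F3575
G01 X64.9201 Y73.4747
G01 X71.9478 Y66.7393
G01 X80.1106 Y55.3212
G01 X89.4087 Y39.2203
M5
G0 X77.4332 Y62.0604
M3 S212
G01 X74.8997 Y69.8577 F3575
G01 X68.2670 Y74.6766
G01 X60.0684 Y74.6766
G01 X53.4357 Y69.8577
G01 X50.9022 Y62.0604
G01 X53.4357 Y54.2631
G01 X60.0684 Y49.4442
G01 X68.2670 Y49.4442
G01 X74.8997 Y54.2631
G01 X77.4332 Y62.0604
M5
G0 X0.0000 Y0.0000

1 u = 1 mm; y_m = 100.6458 − y.

[1] `<path>` quadratic bezier, #ff0000→engrave S212 F3575: (144.1216,75.1691) → (119.4850,59.1233) → (98.4204,47.8814) → (80.9278,41.4433) → (67.0072,39.8091) → (56.6587,42.9787)

[2] `<path>` open polyline, #ff0000→engrave S212 F3575: (25.4207,57.4627) → (36.2856,6.6664) → (136.2242,86.2601) → (52.3676,92.8355) → (147.6602,54.9887) → (138.7628,53.5864)

[3] `<polygon>` rectangle, #ff0000→engrave S212 F3575: (55.1129,90.1661) → (111.7402,90.1661) → (111.7402,83.7087) → (55.1129,83.7087) → (55.1129,90.1661) (closed)

[4] `<path>` quadratic bezier, #ff0000→engrave S212 F3575: (54.2704,72.8973) → (59.0276,75.5274) → (64.9201,73.4747) → (71.9478,66.7393) → (80.1106,55.3212) → (89.4087,39.2203)

[5] `<circle>` circle, #ff0000→engrave S212 F3575: (77.4332,62.0604) → (74.8997,69.8577) → (68.2670,74.6766) → (60.0684,74.6766) → (53.4357,69.8577) → (50.9022,62.0604) → (53.4357,54.2631) → (60.0684,49.4442) → (68.2670,49.4442) → (74.8997,54.2631) → (77.4332,62.0604) (closed)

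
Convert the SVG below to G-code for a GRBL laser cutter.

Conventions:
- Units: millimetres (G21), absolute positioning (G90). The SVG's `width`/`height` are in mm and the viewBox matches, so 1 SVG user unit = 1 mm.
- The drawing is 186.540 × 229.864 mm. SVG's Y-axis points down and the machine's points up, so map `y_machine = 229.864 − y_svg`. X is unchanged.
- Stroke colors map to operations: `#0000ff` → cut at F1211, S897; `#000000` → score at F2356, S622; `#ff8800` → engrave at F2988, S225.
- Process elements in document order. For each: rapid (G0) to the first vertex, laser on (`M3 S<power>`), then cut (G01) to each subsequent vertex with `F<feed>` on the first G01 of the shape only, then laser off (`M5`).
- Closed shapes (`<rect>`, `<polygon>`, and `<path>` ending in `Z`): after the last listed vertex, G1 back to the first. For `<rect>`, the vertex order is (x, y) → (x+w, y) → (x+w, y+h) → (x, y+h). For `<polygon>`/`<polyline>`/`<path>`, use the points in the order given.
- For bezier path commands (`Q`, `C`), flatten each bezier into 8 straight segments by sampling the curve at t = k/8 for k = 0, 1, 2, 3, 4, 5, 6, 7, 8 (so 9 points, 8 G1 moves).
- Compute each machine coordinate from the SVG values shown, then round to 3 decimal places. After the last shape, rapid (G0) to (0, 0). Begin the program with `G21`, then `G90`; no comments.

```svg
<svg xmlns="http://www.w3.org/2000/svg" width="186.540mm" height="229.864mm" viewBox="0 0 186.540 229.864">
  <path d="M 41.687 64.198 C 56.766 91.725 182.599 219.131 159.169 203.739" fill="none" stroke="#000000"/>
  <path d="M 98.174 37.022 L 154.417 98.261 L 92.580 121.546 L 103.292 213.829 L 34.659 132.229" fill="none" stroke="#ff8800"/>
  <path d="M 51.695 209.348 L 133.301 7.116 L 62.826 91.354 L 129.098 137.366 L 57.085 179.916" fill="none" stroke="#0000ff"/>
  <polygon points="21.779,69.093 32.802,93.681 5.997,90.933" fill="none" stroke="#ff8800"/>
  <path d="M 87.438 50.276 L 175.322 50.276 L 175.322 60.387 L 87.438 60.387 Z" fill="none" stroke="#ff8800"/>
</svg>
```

G21
G90
G0 X41.687 Y165.666
M3 S622
G01 X52.025 Y151.136 F2356
G01 X69.700 Y130.085
G01 X91.663 Y105.359
G01 X114.869 Y79.801
G01 X136.269 Y56.254
G01 X152.817 Y37.564
G01 X161.466 Y26.573
G01 X159.169 Y26.125
M5
G0 X98.174 Y192.842
M3 S225
G01 X154.417 Y131.603 F2988
G01 X92.580 Y108.318
G01 X103.292 Y16.035
G01 X34.659 Y97.635
M5
G0 X51.695 Y20.516
M3 S897
G01 X133.301 Y222.748 F1211
G01 X62.826 Y138.510
G01 X129.098 Y92.498
G01 X57.085 Y49.948
M5
G0 X21.779 Y160.771
M3 S225
G01 X32.802 Y136.183 F2988
G01 X5.997 Y138.931
G01 X21.779 Y160.771
M5
G0 X87.438 Y179.588
M3 S225
G01 X175.322 Y179.588 F2988
G01 X175.322 Y169.477
G01 X87.438 Y169.477
G01 X87.438 Y179.588
M5
G0 X0.000 Y0.000

1 u = 1 mm; y_m = 229.864 − y.

[1] `<path>` cubic bezier, #000000→score S622 F2356: (41.687,165.666) → (52.025,151.136) → (69.700,130.085) → (91.663,105.359) → (114.869,79.801) → (136.269,56.254) → (152.817,37.564) → (161.466,26.573) → (159.169,26.125)

[2] `<path>` open polyline, #ff8800→engrave S225 F2988: (98.174,192.842) → (154.417,131.603) → (92.580,108.318) → (103.292,16.035) → (34.659,97.635)

[3] `<path>` open polyline, #0000ff→cut S897 F1211: (51.695,20.516) → (133.301,222.748) → (62.826,138.510) → (129.098,92.498) → (57.085,49.948)

[4] `<polygon>` regular polygon, #ff8800→engrave S225 F2988: (21.779,160.771) → (32.802,136.183) → (5.997,138.931) → (21.779,160.771) (closed)

[5] `<path>` rectangle, #ff8800→engrave S225 F2988: (87.438,179.588) → (175.322,179.588) → (175.322,169.477) → (87.438,169.477) → (87.438,179.588) (closed)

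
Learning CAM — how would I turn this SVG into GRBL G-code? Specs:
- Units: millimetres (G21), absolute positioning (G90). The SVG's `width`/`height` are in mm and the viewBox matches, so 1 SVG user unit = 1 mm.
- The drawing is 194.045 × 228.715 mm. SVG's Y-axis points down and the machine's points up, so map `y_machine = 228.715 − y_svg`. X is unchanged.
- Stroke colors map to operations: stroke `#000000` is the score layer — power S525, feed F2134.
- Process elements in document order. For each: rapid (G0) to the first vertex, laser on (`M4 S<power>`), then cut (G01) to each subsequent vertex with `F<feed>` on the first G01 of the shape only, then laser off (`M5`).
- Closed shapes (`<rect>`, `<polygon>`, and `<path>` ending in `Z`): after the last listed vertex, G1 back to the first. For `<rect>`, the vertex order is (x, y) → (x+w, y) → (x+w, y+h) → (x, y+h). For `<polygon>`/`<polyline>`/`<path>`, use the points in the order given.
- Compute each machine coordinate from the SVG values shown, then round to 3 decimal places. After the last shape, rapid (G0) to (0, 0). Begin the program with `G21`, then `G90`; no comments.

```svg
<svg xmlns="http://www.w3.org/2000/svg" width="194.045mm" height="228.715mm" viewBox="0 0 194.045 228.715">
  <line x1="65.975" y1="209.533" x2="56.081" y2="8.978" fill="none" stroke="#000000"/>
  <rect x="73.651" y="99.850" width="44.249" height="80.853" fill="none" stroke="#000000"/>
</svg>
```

Since the viewBox matches the mm dimensions, user units are millimetres directly. The only transform is the Y-flip y_m = 228.715 − y_svg.

Shape 1 is a line segment drawn with `<line>`. Its stroke #000000 means score at S525, F2134. After flipping Y the toolpath is (65.975,19.182) → (56.081,219.737).

Shape 2 is a rectangle drawn with `<rect>`. Its stroke #000000 means score at S525, F2134. After flipping Y the toolpath is (73.651,128.865) → (117.900,128.865) → (117.900,48.012) → (73.651,48.012) → (73.651,128.865), returning to the start.

G21
G90
G0 X65.975 Y19.182
M4 S525
G01 X56.081 Y219.737 F2134
M5
G0 X73.651 Y128.865
M4 S525
G01 X117.900 Y128.865 F2134
G01 X117.900 Y48.012
G01 X73.651 Y48.012
G01 X73.651 Y128.865
M5
G0 X0.000 Y0.000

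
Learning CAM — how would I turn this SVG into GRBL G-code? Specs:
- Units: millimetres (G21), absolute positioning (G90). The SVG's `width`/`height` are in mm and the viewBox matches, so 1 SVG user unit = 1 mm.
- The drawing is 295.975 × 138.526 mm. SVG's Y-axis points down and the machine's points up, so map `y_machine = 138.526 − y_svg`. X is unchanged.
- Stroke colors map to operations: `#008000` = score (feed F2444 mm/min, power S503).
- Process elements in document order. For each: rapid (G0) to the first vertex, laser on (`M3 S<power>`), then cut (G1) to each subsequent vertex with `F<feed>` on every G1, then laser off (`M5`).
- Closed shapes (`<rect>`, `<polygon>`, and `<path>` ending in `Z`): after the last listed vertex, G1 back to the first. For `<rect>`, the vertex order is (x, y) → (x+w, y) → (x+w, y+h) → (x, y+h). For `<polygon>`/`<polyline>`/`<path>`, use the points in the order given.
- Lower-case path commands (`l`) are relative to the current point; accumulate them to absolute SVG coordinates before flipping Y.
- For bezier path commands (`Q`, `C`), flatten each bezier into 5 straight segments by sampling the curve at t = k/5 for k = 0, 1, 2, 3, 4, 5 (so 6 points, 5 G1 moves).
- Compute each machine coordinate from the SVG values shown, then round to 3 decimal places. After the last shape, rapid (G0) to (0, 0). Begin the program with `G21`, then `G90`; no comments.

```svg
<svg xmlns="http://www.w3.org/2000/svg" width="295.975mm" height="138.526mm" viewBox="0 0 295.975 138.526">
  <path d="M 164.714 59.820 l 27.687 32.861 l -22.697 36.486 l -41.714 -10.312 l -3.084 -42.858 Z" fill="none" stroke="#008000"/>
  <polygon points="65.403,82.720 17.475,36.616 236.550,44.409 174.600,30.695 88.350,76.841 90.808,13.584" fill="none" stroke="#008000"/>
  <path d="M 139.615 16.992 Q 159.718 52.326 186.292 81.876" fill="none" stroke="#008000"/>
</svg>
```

1 u = 1 mm; y_m = 138.526 − y.

[1] `<path>` regular polygon, #008000→score S503 F2444: (164.714,78.706) → (192.401,45.845) → (169.704,9.359) → (127.990,19.671) → (124.906,62.529) → (164.714,78.706) (closed)

[2] `<polygon>` closed polygon, #008000→score S503 F2444: (65.403,55.806) → (17.475,101.910) → (236.550,94.117) → (174.600,107.831) → (88.350,61.685) → (90.808,124.942) → (65.403,55.806) (closed)

[3] `<path>` quadratic bezier, #008000→score S503 F2444: (139.615,121.534) → (147.915,107.632) → (156.733,94.192) → (166.068,81.215) → (175.921,68.701) → (186.292,56.650)

G21
G90
G0 X164.714 Y78.706
M3 S503
G1 X192.401 Y45.845 F2444
G1 X169.704 Y9.359 F2444
G1 X127.990 Y19.671 F2444
G1 X124.906 Y62.529 F2444
G1 X164.714 Y78.706 F2444
M5
G0 X65.403 Y55.806
M3 S503
G1 X17.475 Y101.910 F2444
G1 X236.550 Y94.117 F2444
G1 X174.600 Y107.831 F2444
G1 X88.350 Y61.685 F2444
G1 X90.808 Y124.942 F2444
G1 X65.403 Y55.806 F2444
M5
G0 X139.615 Y121.534
M3 S503
G1 X147.915 Y107.632 F2444
G1 X156.733 Y94.192 F2444
G1 X166.068 Y81.215 F2444
G1 X175.921 Y68.701 F2444
G1 X186.292 Y56.650 F2444
M5
G0 X0.000 Y0.000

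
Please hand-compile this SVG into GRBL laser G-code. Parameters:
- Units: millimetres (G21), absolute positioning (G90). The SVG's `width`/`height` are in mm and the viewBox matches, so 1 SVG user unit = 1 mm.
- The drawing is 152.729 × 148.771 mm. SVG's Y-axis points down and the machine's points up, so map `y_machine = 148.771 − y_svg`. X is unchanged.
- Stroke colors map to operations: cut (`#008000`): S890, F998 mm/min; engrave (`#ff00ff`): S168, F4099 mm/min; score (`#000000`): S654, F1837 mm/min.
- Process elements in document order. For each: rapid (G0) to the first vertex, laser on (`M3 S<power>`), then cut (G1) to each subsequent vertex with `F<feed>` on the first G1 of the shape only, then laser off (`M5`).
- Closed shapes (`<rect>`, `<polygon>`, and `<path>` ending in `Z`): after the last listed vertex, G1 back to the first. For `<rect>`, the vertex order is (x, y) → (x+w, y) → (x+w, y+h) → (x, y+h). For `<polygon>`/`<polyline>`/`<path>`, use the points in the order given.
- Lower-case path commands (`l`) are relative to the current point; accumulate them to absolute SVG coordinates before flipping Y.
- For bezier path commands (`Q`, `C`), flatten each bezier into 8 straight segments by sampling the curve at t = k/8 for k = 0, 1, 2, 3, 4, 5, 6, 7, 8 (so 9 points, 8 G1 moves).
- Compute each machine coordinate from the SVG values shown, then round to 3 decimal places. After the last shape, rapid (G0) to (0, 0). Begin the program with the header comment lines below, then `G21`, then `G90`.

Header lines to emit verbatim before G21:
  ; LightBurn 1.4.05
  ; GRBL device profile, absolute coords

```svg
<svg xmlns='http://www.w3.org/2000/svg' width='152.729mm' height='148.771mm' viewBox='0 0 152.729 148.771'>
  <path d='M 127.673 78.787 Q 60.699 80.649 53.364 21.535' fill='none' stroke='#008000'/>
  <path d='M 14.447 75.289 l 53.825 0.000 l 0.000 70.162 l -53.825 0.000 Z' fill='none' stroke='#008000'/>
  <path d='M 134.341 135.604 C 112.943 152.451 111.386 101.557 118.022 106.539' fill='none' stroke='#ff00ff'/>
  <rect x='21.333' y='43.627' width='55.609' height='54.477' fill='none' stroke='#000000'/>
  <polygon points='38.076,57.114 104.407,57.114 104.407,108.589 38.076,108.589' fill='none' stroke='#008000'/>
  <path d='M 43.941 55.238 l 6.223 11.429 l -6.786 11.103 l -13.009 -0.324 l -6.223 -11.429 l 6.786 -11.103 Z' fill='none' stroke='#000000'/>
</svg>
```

viewBox `0 0 152.729 148.771` with mm width/height → 1 unit = 1 mm. Flip: y_m = 148.771 − y_svg.

**Shape 1** — `<path>` quadratic bezier, stroke `#008000` → cut (S890, F998). Control points (SVG): P0=(127.673,78.787), P1=(60.699,80.649), P2=(53.364,21.535); sampled at t=k/8. Machine vertices: (127.673,69.984) → (111.861,70.471) → (97.913,72.864) → (85.829,77.162) → (75.609,83.366) → (67.252,91.475) → (60.759,101.490) → (56.130,113.410) → (53.364,127.236). Open path.

**Shape 2** — `<path>` rectangle, stroke `#008000` → cut (S890, F998). Machine vertices: (14.447,73.482) → (68.272,73.482) → (68.272,3.320) → (14.447,3.320) → (14.447,73.482). Closed: final G1 returns to the first vertex.

**Shape 3** — `<path>` cubic bezier, stroke `#ff00ff` → engrave (S168, F4099). Control points (SVG): P0=(134.341,135.604), P1=(112.943,152.451), P2=(111.386,101.557), P3=(118.022,106.539); sampled at t=k/8. Machine vertices: (134.341,13.167) → (127.224,9.783) → (121.831,11.302) → (118.024,16.273) → (115.669,23.250) → (114.627,30.783) → (114.763,37.423) → (115.940,41.723) → (118.022,42.232). Open path.

**Shape 4** — `<rect>` rectangle, stroke `#000000` → score (S654, F1837). Machine vertices: (21.333,105.144) → (76.942,105.144) → (76.942,50.667) → (21.333,50.667) → (21.333,105.144). Closed: final G1 returns to the first vertex.

**Shape 5** — `<polygon>` rectangle, stroke `#008000` → cut (S890, F998). Machine vertices: (38.076,91.657) → (104.407,91.657) → (104.407,40.182) → (38.076,40.182) → (38.076,91.657). Closed: final G1 returns to the first vertex.

**Shape 6** — `<path>` regular polygon, stroke `#000000` → score (S654, F1837). Machine vertices: (43.941,93.533) → (50.164,82.104) → (43.378,71.001) → (30.369,71.325) → (24.146,82.754) → (30.932,93.857) → (43.941,93.533). Closed: final G1 returns to the first vertex.

; LightBurn 1.4.05
; GRBL device profile, absolute coords
G21
G90
G0 X127.673 Y69.984
M3 S890
G1 X111.861 Y70.471 F998
G1 X97.913 Y72.864
G1 X85.829 Y77.162
G1 X75.609 Y83.366
G1 X67.252 Y91.475
G1 X60.759 Y101.490
G1 X56.130 Y113.410
G1 X53.364 Y127.236
M5
G0 X14.447 Y73.482
M3 S890
G1 X68.272 Y73.482 F998
G1 X68.272 Y3.320
G1 X14.447 Y3.320
G1 X14.447 Y73.482
M5
G0 X134.341 Y13.167
M3 S168
G1 X127.224 Y9.783 F4099
G1 X121.831 Y11.302
G1 X118.024 Y16.273
G1 X115.669 Y23.250
G1 X114.627 Y30.783
G1 X114.763 Y37.423
G1 X115.940 Y41.723
G1 X118.022 Y42.232
M5
G0 X21.333 Y105.144
M3 S654
G1 X76.942 Y105.144 F1837
G1 X76.942 Y50.667
G1 X21.333 Y50.667
G1 X21.333 Y105.144
M5
G0 X38.076 Y91.657
M3 S890
G1 X104.407 Y91.657 F998
G1 X104.407 Y40.182
G1 X38.076 Y40.182
G1 X38.076 Y91.657
M5
G0 X43.941 Y93.533
M3 S654
G1 X50.164 Y82.104 F1837
G1 X43.378 Y71.001
G1 X30.369 Y71.325
G1 X24.146 Y82.754
G1 X30.932 Y93.857
G1 X43.941 Y93.533
M5
G0 X0.000 Y0.000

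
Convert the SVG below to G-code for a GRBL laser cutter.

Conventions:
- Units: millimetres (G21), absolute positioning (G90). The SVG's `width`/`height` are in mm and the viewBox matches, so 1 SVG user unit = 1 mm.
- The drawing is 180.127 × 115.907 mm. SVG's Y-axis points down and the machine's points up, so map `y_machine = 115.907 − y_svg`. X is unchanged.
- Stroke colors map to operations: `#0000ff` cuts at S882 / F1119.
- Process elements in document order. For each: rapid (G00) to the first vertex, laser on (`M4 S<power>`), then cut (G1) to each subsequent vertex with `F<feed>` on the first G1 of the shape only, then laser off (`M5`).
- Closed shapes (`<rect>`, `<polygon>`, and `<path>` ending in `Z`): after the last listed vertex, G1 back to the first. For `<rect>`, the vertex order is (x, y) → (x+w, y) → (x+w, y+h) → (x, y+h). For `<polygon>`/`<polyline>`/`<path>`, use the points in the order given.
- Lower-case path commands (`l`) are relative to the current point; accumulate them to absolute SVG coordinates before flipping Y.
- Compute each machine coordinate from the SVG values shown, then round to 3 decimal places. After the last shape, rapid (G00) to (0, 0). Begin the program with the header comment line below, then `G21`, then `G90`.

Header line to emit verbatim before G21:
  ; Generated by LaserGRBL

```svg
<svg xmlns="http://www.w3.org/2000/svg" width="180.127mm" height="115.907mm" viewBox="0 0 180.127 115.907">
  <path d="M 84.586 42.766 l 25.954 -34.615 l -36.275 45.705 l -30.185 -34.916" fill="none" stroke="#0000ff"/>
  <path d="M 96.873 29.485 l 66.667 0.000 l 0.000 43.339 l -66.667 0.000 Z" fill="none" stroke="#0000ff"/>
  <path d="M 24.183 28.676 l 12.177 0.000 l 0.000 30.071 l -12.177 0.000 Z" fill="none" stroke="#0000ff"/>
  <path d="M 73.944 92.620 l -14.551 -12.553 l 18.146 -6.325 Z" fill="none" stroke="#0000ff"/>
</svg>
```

1 u = 1 mm; y_m = 115.907 − y.

[1] `<path>` open polyline, #0000ff→cut S882 F1119: (84.586,73.141) → (110.540,107.756) → (74.265,62.051) → (44.080,96.967)

[2] `<path>` rectangle, #0000ff→cut S882 F1119: (96.873,86.422) → (163.540,86.422) → (163.540,43.083) → (96.873,43.083) → (96.873,86.422) (closed)

[3] `<path>` rectangle, #0000ff→cut S882 F1119: (24.183,87.231) → (36.360,87.231) → (36.360,57.160) → (24.183,57.160) → (24.183,87.231) (closed)

[4] `<path>` regular polygon, #0000ff→cut S882 F1119: (73.944,23.287) → (59.393,35.840) → (77.539,42.165) → (73.944,23.287) (closed)

; Generated by LaserGRBL
G21
G90
G00 X84.586 Y73.141
M4 S882
G1 X110.540 Y107.756 F1119
G1 X74.265 Y62.051
G1 X44.080 Y96.967
M5
G00 X96.873 Y86.422
M4 S882
G1 X163.540 Y86.422 F1119
G1 X163.540 Y43.083
G1 X96.873 Y43.083
G1 X96.873 Y86.422
M5
G00 X24.183 Y87.231
M4 S882
G1 X36.360 Y87.231 F1119
G1 X36.360 Y57.160
G1 X24.183 Y57.160
G1 X24.183 Y87.231
M5
G00 X73.944 Y23.287
M4 S882
G1 X59.393 Y35.840 F1119
G1 X77.539 Y42.165
G1 X73.944 Y23.287
M5
G00 X0.000 Y0.000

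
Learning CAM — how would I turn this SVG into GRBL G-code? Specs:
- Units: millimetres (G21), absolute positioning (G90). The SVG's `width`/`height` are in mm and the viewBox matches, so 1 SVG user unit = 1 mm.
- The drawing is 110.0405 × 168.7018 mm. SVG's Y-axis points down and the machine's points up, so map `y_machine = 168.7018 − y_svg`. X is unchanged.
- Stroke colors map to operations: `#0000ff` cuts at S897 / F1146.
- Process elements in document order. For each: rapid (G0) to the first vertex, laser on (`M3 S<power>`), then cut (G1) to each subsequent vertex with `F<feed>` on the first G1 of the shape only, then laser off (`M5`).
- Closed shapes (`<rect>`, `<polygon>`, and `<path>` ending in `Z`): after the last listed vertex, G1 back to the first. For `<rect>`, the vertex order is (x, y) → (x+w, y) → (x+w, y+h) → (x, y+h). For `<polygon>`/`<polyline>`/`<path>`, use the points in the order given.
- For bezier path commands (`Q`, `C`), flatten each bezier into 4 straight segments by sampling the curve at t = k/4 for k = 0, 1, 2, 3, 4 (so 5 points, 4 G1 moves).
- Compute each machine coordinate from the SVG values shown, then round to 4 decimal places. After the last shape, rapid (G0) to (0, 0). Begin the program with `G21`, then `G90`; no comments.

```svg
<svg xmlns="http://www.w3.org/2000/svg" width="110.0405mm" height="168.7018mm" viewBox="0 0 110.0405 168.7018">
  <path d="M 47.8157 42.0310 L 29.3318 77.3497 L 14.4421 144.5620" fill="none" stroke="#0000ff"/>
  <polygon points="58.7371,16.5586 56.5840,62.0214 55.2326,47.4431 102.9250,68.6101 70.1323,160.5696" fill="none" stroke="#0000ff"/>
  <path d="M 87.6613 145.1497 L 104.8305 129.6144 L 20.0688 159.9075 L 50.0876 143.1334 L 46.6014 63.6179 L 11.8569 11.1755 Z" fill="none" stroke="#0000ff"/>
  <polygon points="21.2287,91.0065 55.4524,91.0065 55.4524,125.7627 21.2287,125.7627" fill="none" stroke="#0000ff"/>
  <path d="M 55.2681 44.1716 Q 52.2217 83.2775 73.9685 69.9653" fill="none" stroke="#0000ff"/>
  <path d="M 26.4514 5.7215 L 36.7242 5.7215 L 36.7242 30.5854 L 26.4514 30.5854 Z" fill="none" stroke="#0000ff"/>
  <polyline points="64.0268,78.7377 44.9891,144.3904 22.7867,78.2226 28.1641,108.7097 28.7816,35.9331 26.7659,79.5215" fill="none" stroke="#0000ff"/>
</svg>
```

G21
G90
G0 X47.8157 Y126.6708
M3 S897
G1 X29.3318 Y91.3521 F1146
G1 X14.4421 Y24.1398
M5
G0 X58.7371 Y152.1432
M3 S897
G1 X56.5840 Y106.6804 F1146
G1 X55.2326 Y121.2587
G1 X102.9250 Y100.0917
G1 X70.1323 Y8.1322
G1 X58.7371 Y152.1432
M5
G0 X87.6613 Y23.5521
M3 S897
G1 X104.8305 Y39.0874 F1146
G1 X20.0688 Y8.7943
G1 X50.0876 Y25.5684
G1 X46.6014 Y105.0839
G1 X11.8569 Y157.5263
G1 X87.6613 Y23.5521
M5
G0 X21.2287 Y77.6953
M3 S897
G1 X55.4524 Y77.6953 F1146
G1 X55.4524 Y42.9391
G1 X21.2287 Y42.9391
G1 X21.2287 Y77.6953
M5
G0 X55.2681 Y124.5302
M3 S897
G1 X55.2945 Y108.2534 F1146
G1 X58.4200 Y98.5288
G1 X64.6447 Y95.3565
G1 X73.9685 Y98.7365
M5
G0 X26.4514 Y162.9803
M3 S897
G1 X36.7242 Y162.9803 F1146
G1 X36.7242 Y138.1164
G1 X26.4514 Y138.1164
G1 X26.4514 Y162.9803
M5
G0 X64.0268 Y89.9641
M3 S897
G1 X44.9891 Y24.3114 F1146
G1 X22.7867 Y90.4792
G1 X28.1641 Y59.9921
G1 X28.7816 Y132.7687
G1 X26.7659 Y89.1803
M5
G0 X0.0000 Y0.0000

Since the viewBox matches the mm dimensions, user units are millimetres directly. The only transform is the Y-flip y_m = 168.7018 − y_svg.

Shape 1 is a open polyline drawn with `<path>`. Its stroke #0000ff means cut at S897, F1146. After flipping Y the toolpath is (47.8157,126.6708) → (29.3318,91.3521) → (14.4421,24.1398).

Shape 2 is a closed polygon drawn with `<polygon>`. Its stroke #0000ff means cut at S897, F1146. After flipping Y the toolpath is (58.7371,152.1432) → (56.5840,106.6804) → (55.2326,121.2587) → (102.9250,100.0917) → (70.1323,8.1322) → (58.7371,152.1432), returning to the start.

Shape 3 is a closed polygon drawn with `<path>`. Its stroke #0000ff means cut at S897, F1146. After flipping Y the toolpath is (87.6613,23.5521) → (104.8305,39.0874) → (20.0688,8.7943) → (50.0876,25.5684) → (46.6014,105.0839) → (11.8569,157.5263) → (87.6613,23.5521), returning to the start.

Shape 4 is a rectangle drawn with `<polygon>`. Its stroke #0000ff means cut at S897, F1146. After flipping Y the toolpath is (21.2287,77.6953) → (55.4524,77.6953) → (55.4524,42.9391) → (21.2287,42.9391) → (21.2287,77.6953), returning to the start.

Shape 5 is a quadratic bezier drawn with `<path>`. Its stroke #0000ff means cut at S897, F1146. After flipping Y the toolpath is (55.2681,124.5302) → (55.2945,108.2534) → (58.4200,98.5288) → (64.6447,95.3565) → (73.9685,98.7365).

Shape 6 is a rectangle drawn with `<path>`. Its stroke #0000ff means cut at S897, F1146. After flipping Y the toolpath is (26.4514,162.9803) → (36.7242,162.9803) → (36.7242,138.1164) → (26.4514,138.1164) → (26.4514,162.9803), returning to the start.

Shape 7 is a open polyline drawn with `<polyline>`. Its stroke #0000ff means cut at S897, F1146. After flipping Y the toolpath is (64.0268,89.9641) → (44.9891,24.3114) → (22.7867,90.4792) → (28.1641,59.9921) → (28.7816,132.7687) → (26.7659,89.1803).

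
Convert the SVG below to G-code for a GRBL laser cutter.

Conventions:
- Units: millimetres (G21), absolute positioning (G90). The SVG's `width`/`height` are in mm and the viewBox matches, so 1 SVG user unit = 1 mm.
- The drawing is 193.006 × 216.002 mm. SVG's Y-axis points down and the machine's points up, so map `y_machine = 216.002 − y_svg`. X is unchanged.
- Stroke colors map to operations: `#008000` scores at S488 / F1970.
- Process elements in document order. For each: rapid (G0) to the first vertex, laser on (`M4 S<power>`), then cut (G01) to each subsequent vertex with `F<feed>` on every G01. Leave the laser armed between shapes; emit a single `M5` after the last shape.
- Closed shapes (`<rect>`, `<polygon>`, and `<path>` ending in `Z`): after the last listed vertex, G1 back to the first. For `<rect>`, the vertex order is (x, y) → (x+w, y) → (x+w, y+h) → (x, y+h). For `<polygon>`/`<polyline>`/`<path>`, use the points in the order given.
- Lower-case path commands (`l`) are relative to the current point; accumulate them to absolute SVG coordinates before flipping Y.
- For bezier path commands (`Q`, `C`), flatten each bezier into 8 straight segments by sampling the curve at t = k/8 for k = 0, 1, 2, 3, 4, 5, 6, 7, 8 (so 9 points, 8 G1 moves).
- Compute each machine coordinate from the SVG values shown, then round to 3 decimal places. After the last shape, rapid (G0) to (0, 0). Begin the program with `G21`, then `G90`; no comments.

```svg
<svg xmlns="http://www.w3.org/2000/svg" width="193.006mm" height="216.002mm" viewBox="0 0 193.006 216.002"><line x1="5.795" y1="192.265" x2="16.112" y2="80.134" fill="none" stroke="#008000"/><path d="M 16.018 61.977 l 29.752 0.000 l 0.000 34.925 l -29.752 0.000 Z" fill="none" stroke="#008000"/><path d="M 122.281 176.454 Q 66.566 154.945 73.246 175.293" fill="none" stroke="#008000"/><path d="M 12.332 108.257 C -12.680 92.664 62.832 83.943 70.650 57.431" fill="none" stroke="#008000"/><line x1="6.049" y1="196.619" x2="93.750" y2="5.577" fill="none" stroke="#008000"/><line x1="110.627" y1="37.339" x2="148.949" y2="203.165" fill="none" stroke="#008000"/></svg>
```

1 u = 1 mm; y_m = 216.002 − y.

[1] `<line>` line segment, #008000→score S488 F1970: (5.795,23.737) → (16.112,135.868)

[2] `<path>` rectangle, #008000→score S488 F1970: (16.018,154.025) → (45.770,154.025) → (45.770,119.100) → (16.018,119.100) → (16.018,154.025) (closed)

[3] `<path>` quadratic bezier, #008000→score S488 F1970: (122.281,39.548) → (109.327,44.271) → (98.323,47.686) → (89.269,49.794) → (82.165,50.593) → (77.010,50.084) → (73.806,48.267) → (72.551,45.142) → (73.246,40.709)

[4] `<path>` cubic bezier, #008000→score S488 F1970: (12.332,107.745) → (7.336,113.318) → (9.793,118.537) → (17.731,123.689) → (29.180,129.063) → (42.167,134.950) → (54.722,141.637) → (64.874,149.415) → (70.650,158.571)

[5] `<line>` line segment, #008000→score S488 F1970: (6.049,19.383) → (93.750,210.425)

[6] `<line>` line segment, #008000→score S488 F1970: (110.627,178.663) → (148.949,12.837)

G21
G90
G0 X5.795 Y23.737
M4 S488
G01 X16.112 Y135.868 F1970
G0 X16.018 Y154.025
M4 S488
G01 X45.770 Y154.025 F1970
G01 X45.770 Y119.100 F1970
G01 X16.018 Y119.100 F1970
G01 X16.018 Y154.025 F1970
G0 X122.281 Y39.548
M4 S488
G01 X109.327 Y44.271 F1970
G01 X98.323 Y47.686 F1970
G01 X89.269 Y49.794 F1970
G01 X82.165 Y50.593 F1970
G01 X77.010 Y50.084 F1970
G01 X73.806 Y48.267 F1970
G01 X72.551 Y45.142 F1970
G01 X73.246 Y40.709 F1970
G0 X12.332 Y107.745
M4 S488
G01 X7.336 Y113.318 F1970
G01 X9.793 Y118.537 F1970
G01 X17.731 Y123.689 F1970
G01 X29.180 Y129.063 F1970
G01 X42.167 Y134.950 F1970
G01 X54.722 Y141.637 F1970
G01 X64.874 Y149.415 F1970
G01 X70.650 Y158.571 F1970
G0 X6.049 Y19.383
M4 S488
G01 X93.750 Y210.425 F1970
G0 X110.627 Y178.663
M4 S488
G01 X148.949 Y12.837 F1970
M5
G0 X0.000 Y0.000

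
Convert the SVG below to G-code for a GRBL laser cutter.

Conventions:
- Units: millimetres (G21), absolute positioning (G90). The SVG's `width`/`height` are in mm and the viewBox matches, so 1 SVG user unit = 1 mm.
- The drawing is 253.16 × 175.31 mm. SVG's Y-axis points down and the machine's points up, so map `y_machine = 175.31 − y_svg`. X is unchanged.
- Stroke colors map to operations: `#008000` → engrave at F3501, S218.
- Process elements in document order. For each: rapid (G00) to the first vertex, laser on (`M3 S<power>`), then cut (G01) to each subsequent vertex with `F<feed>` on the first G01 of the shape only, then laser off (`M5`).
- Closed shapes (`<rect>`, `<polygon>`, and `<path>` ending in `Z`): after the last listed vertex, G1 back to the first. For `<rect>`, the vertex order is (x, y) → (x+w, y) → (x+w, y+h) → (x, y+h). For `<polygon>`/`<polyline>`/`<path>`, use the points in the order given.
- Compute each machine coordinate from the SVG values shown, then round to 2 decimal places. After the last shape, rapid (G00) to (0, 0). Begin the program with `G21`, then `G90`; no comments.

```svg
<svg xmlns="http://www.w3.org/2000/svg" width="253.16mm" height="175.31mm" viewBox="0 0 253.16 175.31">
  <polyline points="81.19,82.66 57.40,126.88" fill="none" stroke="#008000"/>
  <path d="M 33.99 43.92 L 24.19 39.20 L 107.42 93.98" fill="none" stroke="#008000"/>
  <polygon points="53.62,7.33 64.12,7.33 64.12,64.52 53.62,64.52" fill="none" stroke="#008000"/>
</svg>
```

G21
G90
G00 X81.19 Y92.65
M3 S218
G01 X57.40 Y48.43 F3501
M5
G00 X33.99 Y131.39
M3 S218
G01 X24.19 Y136.11 F3501
G01 X107.42 Y81.33
M5
G00 X53.62 Y167.98
M3 S218
G01 X64.12 Y167.98 F3501
G01 X64.12 Y110.79
G01 X53.62 Y110.79
G01 X53.62 Y167.98
M5
G00 X0.00 Y0.00

viewBox `0 0 253.16 175.31` with mm width/height → 1 unit = 1 mm. Flip: y_m = 175.31 − y_svg.

**Shape 1** — `<polyline>` line segment, stroke `#008000` → engrave (S218, F3501). Machine vertices: (81.19,92.65) → (57.40,48.43). Open path.

**Shape 2** — `<path>` open polyline, stroke `#008000` → engrave (S218, F3501). Machine vertices: (33.99,131.39) → (24.19,136.11) → (107.42,81.33). Open path.

**Shape 3** — `<polygon>` rectangle, stroke `#008000` → engrave (S218, F3501). Machine vertices: (53.62,167.98) → (64.12,167.98) → (64.12,110.79) → (53.62,110.79) → (53.62,167.98). Closed: final G1 returns to the first vertex.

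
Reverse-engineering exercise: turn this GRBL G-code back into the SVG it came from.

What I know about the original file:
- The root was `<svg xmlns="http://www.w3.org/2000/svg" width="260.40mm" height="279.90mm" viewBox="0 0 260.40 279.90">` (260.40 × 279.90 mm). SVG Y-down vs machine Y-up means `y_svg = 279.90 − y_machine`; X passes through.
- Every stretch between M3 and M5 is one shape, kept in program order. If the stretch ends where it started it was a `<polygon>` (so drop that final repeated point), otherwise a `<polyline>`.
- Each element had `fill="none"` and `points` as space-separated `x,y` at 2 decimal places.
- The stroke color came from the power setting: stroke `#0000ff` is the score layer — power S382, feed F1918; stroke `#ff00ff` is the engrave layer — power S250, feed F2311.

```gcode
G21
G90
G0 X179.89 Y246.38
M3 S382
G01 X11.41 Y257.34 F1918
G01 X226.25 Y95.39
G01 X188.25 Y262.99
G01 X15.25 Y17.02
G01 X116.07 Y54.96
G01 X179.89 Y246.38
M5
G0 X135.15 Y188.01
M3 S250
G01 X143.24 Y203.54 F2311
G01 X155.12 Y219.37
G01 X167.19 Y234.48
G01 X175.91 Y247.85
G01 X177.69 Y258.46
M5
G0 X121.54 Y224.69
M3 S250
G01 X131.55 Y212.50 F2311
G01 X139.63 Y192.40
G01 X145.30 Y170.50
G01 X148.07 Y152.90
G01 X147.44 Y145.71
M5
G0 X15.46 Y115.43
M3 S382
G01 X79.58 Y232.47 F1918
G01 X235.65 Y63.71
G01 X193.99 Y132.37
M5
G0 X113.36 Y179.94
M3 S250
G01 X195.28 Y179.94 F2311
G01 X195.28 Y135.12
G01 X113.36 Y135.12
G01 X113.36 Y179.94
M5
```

Machine Y-up, SVG Y-down with viewBox height 279.90, so y_svg = 279.90 − y_machine; X carries over.

Run 1: S382 ⇒ score layer `#0000ff`. The run returns to its start, so emit a `<polygon>` with points (Y-flipped): 179.89,33.52 11.41,22.56 226.25,184.51 188.25,16.91 15.25,262.88 116.07,224.94.

Run 2: power S250 maps to stroke `#ff00ff` (engrave). The run is open, so emit a `<polyline>` with points (Y-flipped): 135.15,91.89 143.24,76.36 155.12,60.53 167.19,45.42 175.91,32.05 177.69,21.44.

Run 3: power S250 maps to stroke `#ff00ff` (engrave). The run is open, so emit a `<polyline>` with points (Y-flipped): 121.54,55.21 131.55,67.40 139.63,87.50 145.30,109.40 148.07,127.00 147.44,134.19.

Run 4: the run's S382 means `#0000ff` (score). The run is open, so emit a `<polyline>` with points (Y-flipped): 15.46,164.47 79.58,47.43 235.65,216.19 193.99,147.53.

Run 5: power S250 maps to stroke `#ff00ff` (engrave). The run returns to its start, so emit a `<polygon>` with points (Y-flipped): 113.36,99.96 195.28,99.96 195.28,144.78 113.36,144.78.

<svg xmlns="http://www.w3.org/2000/svg" width="260.40mm" height="279.90mm" viewBox="0 0 260.40 279.90">
  <polygon points="179.89,33.52 11.41,22.56 226.25,184.51 188.25,16.91 15.25,262.88 116.07,224.94" fill="none" stroke="#0000ff"/>
  <polyline points="135.15,91.89 143.24,76.36 155.12,60.53 167.19,45.42 175.91,32.05 177.69,21.44" fill="none" stroke="#ff00ff"/>
  <polyline points="121.54,55.21 131.55,67.40 139.63,87.50 145.30,109.40 148.07,127.00 147.44,134.19" fill="none" stroke="#ff00ff"/>
  <polyline points="15.46,164.47 79.58,47.43 235.65,216.19 193.99,147.53" fill="none" stroke="#0000ff"/>
  <polygon points="113.36,99.96 195.28,99.96 195.28,144.78 113.36,144.78" fill="none" stroke="#ff00ff"/>
</svg>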